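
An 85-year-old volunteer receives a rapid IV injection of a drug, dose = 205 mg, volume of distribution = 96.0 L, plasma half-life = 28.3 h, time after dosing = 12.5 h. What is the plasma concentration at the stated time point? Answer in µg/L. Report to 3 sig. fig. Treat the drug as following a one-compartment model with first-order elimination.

C₀ = Dose / Vd = 205.0 / 96.0 = 2.135 mg/L
k = ln2 / t½ = 0.693147 / 28.3 = 0.02449 h⁻¹
C = C₀ · e^(−k·t) = 2.135 × e^(−0.02449 × 12.5)
  = 2.135 × 0.7363 = 1.572 mg/L
Convert: 1.572 mg/L × 1000 = 1572 µg/L

1570 µg/L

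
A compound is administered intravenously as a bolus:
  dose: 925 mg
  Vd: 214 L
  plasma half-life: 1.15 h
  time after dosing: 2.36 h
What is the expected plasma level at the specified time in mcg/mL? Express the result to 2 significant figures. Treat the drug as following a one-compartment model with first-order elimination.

C₀ = Dose / Vd = 925.0 / 214 = 4.322 mg/L
k = ln2 / t½ = 0.693147 / 1.15 = 0.6027 h⁻¹
C = C₀ · e^(−k·t) = 4.322 × e^(−0.6027 × 2.36)
  = 4.322 × 0.2411 = 1.042 mg/L
(1.042 mg/L = 1.042 mcg/mL)

1.0 mcg/mL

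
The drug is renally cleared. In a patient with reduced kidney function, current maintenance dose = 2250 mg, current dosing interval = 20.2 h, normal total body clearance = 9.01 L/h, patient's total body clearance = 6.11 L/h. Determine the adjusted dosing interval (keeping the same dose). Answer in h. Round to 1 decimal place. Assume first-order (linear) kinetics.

29.8 h

To keep the same average steady-state level, dosing rate must scale with clearance.
CL ratio = 6.11 / 9.01 = 0.6781
New interval (same dose) = 20.2 / 0.6781 = 29.79 h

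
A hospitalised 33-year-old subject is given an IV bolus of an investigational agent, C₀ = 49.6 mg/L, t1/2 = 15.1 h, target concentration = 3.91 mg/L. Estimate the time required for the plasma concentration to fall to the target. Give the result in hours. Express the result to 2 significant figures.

55 h

k = ln2 / t½ = 0.693147 / 15.1 = 0.04590 h⁻¹
t = ln(C₀ / C) / k = ln(49.60 / 3.91) / 0.04590
  = ln(12.69) / 0.04590 = 2.541 / 0.04590 = 55.36 h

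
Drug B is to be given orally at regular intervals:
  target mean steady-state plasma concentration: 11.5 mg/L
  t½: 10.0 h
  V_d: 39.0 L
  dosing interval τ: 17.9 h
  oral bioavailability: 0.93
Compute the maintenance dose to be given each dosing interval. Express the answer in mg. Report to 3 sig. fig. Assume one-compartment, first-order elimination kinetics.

k = ln2 / t½ = 0.693147 / 10.0 = 0.06931 h⁻¹
CL = k × Vd = 0.06931 × 39.0 = 2.703 L/h
At steady state, F × (Dose/τ) = Css × CL.
Dose = Css × CL × τ / F = 11.5 × 2.703 × 17.9 / 0.93 = 598.3 mg

598 mg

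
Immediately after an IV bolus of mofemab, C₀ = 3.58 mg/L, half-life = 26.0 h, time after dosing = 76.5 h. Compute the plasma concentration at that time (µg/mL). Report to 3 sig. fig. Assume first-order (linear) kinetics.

k = ln2 / t½ = 0.693147 / 26.0 = 0.02666 h⁻¹
C = C₀ · e^(−k·t) = 3.580 × e^(−0.02666 × 76.5)
  = 3.580 × 0.1301 = 0.4658 mg/L
(0.4658 mg/L = 0.4658 µg/mL)

0.466 µg/mL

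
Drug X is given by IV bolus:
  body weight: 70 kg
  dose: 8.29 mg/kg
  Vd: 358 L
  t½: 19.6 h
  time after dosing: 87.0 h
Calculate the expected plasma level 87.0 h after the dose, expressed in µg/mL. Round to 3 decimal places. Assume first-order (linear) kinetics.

0.075 µg/mL

Total dose = 8.29 × 70 = 580.3 mg
C₀ = Dose / Vd = 580.3 / 358 = 1.621 mg/L
k = ln2 / t½ = 0.693147 / 19.6 = 0.03536 h⁻¹
C = C₀ · e^(−k·t) = 1.621 × e^(−0.03536 × 87.0)
  = 1.621 × 0.04613 = 0.07478 mg/L
(0.07478 mg/L = 0.07478 µg/mL)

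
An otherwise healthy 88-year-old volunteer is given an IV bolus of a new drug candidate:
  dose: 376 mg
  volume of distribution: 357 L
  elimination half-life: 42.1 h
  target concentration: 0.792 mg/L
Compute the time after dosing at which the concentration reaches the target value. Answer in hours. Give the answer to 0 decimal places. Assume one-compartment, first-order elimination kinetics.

17 h

C₀ = Dose / Vd = 376.0 / 357 = 1.053 mg/L
k = ln2 / t½ = 0.693147 / 42.1 = 0.01646 h⁻¹
t = ln(C₀ / C) / k = ln(1.053 / 0.792) / 0.01646
  = ln(1.330) / 0.01646 = 0.2852 / 0.01646 = 17.33 h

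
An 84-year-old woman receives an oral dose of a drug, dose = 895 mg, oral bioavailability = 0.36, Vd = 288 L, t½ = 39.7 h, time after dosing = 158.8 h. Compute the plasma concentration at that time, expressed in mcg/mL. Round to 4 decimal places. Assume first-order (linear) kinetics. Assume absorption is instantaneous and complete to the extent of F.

0.0699 mcg/mL

Amount reaching circulation = F × Dose = 0.36 × 895.0 = 322.2 mg
C₀ = F·Dose / Vd = 322.2 / 288 = 1.119 mg/L
k = ln2 / t½ = 0.693147 / 39.7 = 0.01746 h⁻¹
t / t½ = 158.8 / 39.7 = 4 half-lives
C = C₀ × (1/2)^4 = 1.119 × 0.06250 = 0.06994 mg/L
(0.06994 mg/L = 0.06994 mcg/mL)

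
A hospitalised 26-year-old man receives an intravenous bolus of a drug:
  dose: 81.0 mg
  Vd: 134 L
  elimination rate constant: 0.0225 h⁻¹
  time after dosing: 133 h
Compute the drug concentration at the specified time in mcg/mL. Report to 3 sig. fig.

C₀ = Dose / Vd = 81.00 / 134 = 0.6045 mg/L
C = C₀ · e^(−k·t) = 0.6045 × e^(−0.02250 × 133)
  = 0.6045 × 0.05016 = 0.03032 mg/L
(0.03032 mg/L = 0.03032 mcg/mL)

0.0303 mcg/mL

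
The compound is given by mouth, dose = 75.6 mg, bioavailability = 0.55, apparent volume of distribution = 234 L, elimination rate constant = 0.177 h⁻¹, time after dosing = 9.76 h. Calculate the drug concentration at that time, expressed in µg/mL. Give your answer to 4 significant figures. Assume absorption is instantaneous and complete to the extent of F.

Amount reaching circulation = F × Dose = 0.55 × 75.60 = 41.58 mg
C₀ = F·Dose / Vd = 41.58 / 234 = 0.1777 mg/L
C = C₀ · e^(−k·t) = 0.1777 × e^(−0.1770 × 9.76)
  = 0.1777 × 0.1777 = 0.03158 mg/L
(0.03158 mg/L = 0.03158 µg/mL)

0.03158 µg/mL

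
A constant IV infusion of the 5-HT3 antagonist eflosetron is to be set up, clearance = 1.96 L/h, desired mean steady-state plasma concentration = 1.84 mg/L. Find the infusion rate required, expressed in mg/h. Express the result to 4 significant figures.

At steady state, infusion rate R₀ = Css × CL = 1.84 × 1.960 = 3.606 mg/h

3.606 mg/h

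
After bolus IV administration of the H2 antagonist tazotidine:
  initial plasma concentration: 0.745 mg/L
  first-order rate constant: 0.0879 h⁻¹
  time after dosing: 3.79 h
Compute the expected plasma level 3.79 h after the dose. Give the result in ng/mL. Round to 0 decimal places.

534 ng/mL

C = C₀ · e^(−k·t) = 0.7450 × e^(−0.08790 × 3.79)
  = 0.7450 × 0.7167 = 0.5339 mg/L
Convert: 0.5339 mg/L × 1000 = 533.9 ng/mL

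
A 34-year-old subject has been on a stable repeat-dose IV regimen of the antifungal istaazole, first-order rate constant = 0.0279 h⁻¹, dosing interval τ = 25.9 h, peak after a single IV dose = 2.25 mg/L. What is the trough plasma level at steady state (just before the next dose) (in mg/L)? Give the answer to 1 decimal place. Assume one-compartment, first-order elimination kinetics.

e^(−kτ) = e^(−0.02790 × 25.9) = 0.4855
Accumulation ratio R = 1 / (1 − e^(−kτ)) = 1 / (1 − 0.4855) = 1.944
Steady-state trough = C₀ × R × e^(−kτ) = 2.25 × 1.944 × 0.4855 = 2.124 mg/L

2.1 mg/L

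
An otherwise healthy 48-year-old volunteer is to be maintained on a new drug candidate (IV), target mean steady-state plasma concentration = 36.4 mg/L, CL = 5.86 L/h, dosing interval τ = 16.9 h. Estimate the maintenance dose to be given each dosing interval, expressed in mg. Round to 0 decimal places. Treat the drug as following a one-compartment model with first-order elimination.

At steady state, Dose/τ = Css × CL.
Dose = Css × CL × τ = 36.4 × 5.860 × 16.9 = 3605 mg

3605 mg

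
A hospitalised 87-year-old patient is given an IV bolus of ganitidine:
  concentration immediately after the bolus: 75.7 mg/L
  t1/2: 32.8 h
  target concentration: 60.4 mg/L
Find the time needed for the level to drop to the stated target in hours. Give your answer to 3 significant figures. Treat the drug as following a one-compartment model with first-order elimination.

10.7 h

k = ln2 / t½ = 0.693147 / 32.8 = 0.02113 h⁻¹
t = ln(C₀ / C) / k = ln(75.70 / 60.4) / 0.02113
  = ln(1.253) / 0.02113 = 0.2255 / 0.02113 = 10.67 h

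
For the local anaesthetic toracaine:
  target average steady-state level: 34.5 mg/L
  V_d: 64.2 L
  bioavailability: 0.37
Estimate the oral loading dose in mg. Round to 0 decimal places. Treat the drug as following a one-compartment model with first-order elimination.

5986 mg

LD = Css × Vd / F = 34.5 × 64.2 / 0.37 = 5986 mg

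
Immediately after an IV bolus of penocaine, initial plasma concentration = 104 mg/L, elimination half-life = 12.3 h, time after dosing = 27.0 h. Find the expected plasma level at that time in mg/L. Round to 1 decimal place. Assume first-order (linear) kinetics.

22.7 mg/L

k = ln2 / t½ = 0.693147 / 12.3 = 0.05635 h⁻¹
C = C₀ · e^(−k·t) = 104.0 × e^(−0.05635 × 27.0)
  = 104.0 × 0.2184 = 22.71 mg/L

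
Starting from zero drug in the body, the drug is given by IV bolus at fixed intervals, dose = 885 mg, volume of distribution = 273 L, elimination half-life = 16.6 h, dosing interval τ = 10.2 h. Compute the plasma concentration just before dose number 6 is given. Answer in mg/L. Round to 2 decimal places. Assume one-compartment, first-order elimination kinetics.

5.38 mg/L

C₀ per dose = Dose / Vd = 885 / 273 = 3.242 mg/L
k = ln2 / t½ = 0.693147 / 16.6 = 0.04176 h⁻¹
Fraction remaining after one interval: r = e^(−kτ) = e^(−0.04176 × 10.2) = 0.6531
Before dose 6, 5 doses have been given (aged 1τ, 2τ, 3τ, 4τ, 5τ).
C_trough = C₀ × (r + r² + … + r^5) = C₀ × r(1−r^5)/(1−r)
        = 3.242 × 0.6531 × (1 − 0.1188) / (1 − 0.6531) = 5.379 mg/L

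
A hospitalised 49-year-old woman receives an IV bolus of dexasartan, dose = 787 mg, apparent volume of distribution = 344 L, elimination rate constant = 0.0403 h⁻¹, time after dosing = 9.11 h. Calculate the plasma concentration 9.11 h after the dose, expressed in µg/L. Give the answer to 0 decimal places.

C₀ = Dose / Vd = 787.0 / 344 = 2.288 mg/L
C = C₀ · e^(−k·t) = 2.288 × e^(−0.04030 × 9.11)
  = 2.288 × 0.6927 = 1.585 mg/L
Convert: 1.585 mg/L × 1000 = 1585 µg/L

1585 µg/L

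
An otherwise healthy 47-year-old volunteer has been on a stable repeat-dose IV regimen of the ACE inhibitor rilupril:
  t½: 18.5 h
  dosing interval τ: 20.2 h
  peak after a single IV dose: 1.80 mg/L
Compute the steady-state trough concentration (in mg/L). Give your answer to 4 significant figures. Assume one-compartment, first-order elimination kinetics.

k = ln2 / t½ = 0.693147 / 18.5 = 0.03747 h⁻¹
e^(−kτ) = e^(−0.03747 × 20.2) = 0.4691
Accumulation ratio R = 1 / (1 − e^(−kτ)) = 1 / (1 − 0.4691) = 1.884
Steady-state trough = C₀ × R × e^(−kτ) = 1.80 × 1.884 × 0.4691 = 1.591 mg/L

1.591 mg/L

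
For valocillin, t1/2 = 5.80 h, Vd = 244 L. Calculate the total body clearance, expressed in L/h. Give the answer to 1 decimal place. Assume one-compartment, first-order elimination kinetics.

29.2 L/h

k = ln2 / t½ = 0.693147 / 5.80 = 0.1195 h⁻¹
CL = k × Vd = 0.1195 × 244 = 29.16 L/h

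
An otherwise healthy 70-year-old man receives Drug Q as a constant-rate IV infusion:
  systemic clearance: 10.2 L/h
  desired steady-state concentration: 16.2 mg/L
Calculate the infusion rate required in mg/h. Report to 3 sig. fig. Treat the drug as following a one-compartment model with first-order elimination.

165 mg/h

At steady state, infusion rate R₀ = Css × CL = 16.2 × 10.20 = 165.2 mg/h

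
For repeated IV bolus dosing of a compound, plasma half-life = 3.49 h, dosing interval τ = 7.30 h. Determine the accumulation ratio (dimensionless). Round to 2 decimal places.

1.31

k = ln2 / t½ = 0.693147 / 3.49 = 0.1986 h⁻¹
e^(−kτ) = e^(−0.1986 × 7.30) = 0.2346
Accumulation ratio R = 1 / (1 − e^(−kτ)) = 1 / (1 − 0.2346) = 1.307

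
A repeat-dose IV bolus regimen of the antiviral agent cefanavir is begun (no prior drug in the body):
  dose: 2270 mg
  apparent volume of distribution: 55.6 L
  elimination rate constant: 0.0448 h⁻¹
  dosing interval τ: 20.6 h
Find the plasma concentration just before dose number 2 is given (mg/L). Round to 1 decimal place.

C₀ per dose = Dose / Vd = 2270 / 55.6 = 40.83 mg/L
Fraction remaining after one interval: r = e^(−kτ) = e^(−0.04480 × 20.6) = 0.3974
Before dose 2, 1 dose has been given (aged 1τ).
C_trough = C₀ × r = 40.83 × 0.3974 = 16.23 mg/L

16.2 mg/L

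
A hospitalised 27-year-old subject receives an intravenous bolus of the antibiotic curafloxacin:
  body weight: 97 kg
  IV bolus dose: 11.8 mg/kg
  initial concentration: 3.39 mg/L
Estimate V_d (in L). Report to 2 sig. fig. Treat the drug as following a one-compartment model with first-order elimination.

Dose = 11.8 × 97 = 1145 mg
Vd = Dose / C₀ = 1145 / 3.39 = 337.8 L

340 L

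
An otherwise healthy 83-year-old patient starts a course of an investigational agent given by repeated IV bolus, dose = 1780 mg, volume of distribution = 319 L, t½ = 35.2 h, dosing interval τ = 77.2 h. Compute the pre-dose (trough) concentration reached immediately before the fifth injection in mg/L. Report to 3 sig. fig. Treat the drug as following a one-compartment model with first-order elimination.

C₀ per dose = Dose / Vd = 1780 / 319 = 5.580 mg/L
k = ln2 / t½ = 0.693147 / 35.2 = 0.01969 h⁻¹
Fraction remaining after one interval: r = e^(−kτ) = e^(−0.01969 × 77.2) = 0.2187
Before dose 5, 4 doses have been given (aged 1τ, 2τ, 3τ, 4τ).
C_trough = C₀ × (r + r² + … + r^4) = C₀ × r(1−r^4)/(1−r)
        = 5.580 × 0.2187 × (1 − 0.002288) / (1 − 0.2187) = 1.558 mg/L

1.56 mg/L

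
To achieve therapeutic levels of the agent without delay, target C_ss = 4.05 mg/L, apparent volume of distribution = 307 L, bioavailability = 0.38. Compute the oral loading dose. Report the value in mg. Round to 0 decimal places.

3272 mg

LD = Css × Vd / F = 4.05 × 307 / 0.38 = 3272 mg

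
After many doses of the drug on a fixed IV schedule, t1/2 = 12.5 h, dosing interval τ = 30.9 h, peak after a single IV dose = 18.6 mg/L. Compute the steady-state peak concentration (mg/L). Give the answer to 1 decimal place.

22.7 mg/L

k = ln2 / t½ = 0.693147 / 12.5 = 0.05545 h⁻¹
e^(−kτ) = e^(−0.05545 × 30.9) = 0.1803
Accumulation ratio R = 1 / (1 − e^(−kτ)) = 1 / (1 − 0.1803) = 1.220
Steady-state peak = C₀ × R = 18.6 × 1.220 = 22.69 mg/L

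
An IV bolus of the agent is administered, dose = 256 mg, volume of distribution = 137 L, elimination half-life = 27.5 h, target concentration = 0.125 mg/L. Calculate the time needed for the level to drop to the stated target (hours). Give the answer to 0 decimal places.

107 h

C₀ = Dose / Vd = 256.0 / 137 = 1.869 mg/L
k = ln2 / t½ = 0.693147 / 27.5 = 0.02521 h⁻¹
t = ln(C₀ / C) / k = ln(1.869 / 0.125) / 0.02521
  = ln(14.95) / 0.02521 = 2.705 / 0.02521 = 107.3 h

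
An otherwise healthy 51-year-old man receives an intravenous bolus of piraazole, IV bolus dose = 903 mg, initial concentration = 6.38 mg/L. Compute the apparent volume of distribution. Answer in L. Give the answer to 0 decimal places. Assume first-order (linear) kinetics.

Vd = Dose / C₀ = 903.0 / 6.38 = 141.5 L

142 L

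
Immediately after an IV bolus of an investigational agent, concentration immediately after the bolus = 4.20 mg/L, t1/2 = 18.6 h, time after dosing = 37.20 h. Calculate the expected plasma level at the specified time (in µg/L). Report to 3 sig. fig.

1050 µg/L

k = ln2 / t½ = 0.693147 / 18.6 = 0.03727 h⁻¹
t / t½ = 37.20 / 18.6 = 2 half-lives
C = C₀ × (1/2)^2 = 4.200 × 0.2500 = 1.050 mg/L
Convert: 1.050 mg/L × 1000 = 1050 µg/L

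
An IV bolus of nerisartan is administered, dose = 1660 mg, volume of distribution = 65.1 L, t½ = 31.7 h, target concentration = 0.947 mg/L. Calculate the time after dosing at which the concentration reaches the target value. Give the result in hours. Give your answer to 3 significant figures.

151 h

C₀ = Dose / Vd = 1660 / 65.1 = 25.50 mg/L
k = ln2 / t½ = 0.693147 / 31.7 = 0.02187 h⁻¹
t = ln(C₀ / C) / k = ln(25.50 / 0.947) / 0.02187
  = ln(26.93) / 0.02187 = 3.293 / 0.02187 = 150.6 h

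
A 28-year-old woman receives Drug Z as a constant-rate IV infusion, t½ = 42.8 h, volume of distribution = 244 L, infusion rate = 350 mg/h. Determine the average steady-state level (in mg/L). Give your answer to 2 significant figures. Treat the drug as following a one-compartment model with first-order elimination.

k = ln2 / t½ = 0.693147 / 42.8 = 0.01620 h⁻¹
CL = k × Vd = 0.01620 × 244 = 3.953 L/h
At steady state Css = R₀ / CL = 350 / 3.953 = 88.54 mg/L

89 mg/L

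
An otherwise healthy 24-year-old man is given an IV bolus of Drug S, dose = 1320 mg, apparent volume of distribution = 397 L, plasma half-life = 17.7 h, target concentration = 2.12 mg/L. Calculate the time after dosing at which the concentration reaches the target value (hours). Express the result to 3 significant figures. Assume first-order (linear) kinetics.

C₀ = Dose / Vd = 1320 / 397 = 3.325 mg/L
k = ln2 / t½ = 0.693147 / 17.7 = 0.03916 h⁻¹
t = ln(C₀ / C) / k = ln(3.325 / 2.12) / 0.03916
  = ln(1.568) / 0.03916 = 0.4498 / 0.03916 = 11.49 h

11.5 h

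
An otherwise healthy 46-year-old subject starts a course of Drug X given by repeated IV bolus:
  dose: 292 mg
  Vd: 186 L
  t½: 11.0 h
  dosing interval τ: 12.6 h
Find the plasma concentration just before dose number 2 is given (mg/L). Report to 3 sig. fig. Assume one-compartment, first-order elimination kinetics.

C₀ per dose = Dose / Vd = 292 / 186 = 1.570 mg/L
k = ln2 / t½ = 0.693147 / 11.0 = 0.06301 h⁻¹
Fraction remaining after one interval: r = e^(−kτ) = e^(−0.06301 × 12.6) = 0.4521
Before dose 2, 1 dose has been given (aged 1τ).
C_trough = C₀ × r = 1.570 × 0.4521 = 0.7098 mg/L

0.710 mg/L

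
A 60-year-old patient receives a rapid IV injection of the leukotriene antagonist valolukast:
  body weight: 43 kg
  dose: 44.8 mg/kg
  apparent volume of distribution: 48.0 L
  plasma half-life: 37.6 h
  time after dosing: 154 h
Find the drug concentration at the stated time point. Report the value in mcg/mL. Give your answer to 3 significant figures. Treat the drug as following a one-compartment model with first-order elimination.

Total dose = 44.8 × 43 = 1926 mg
C₀ = Dose / Vd = 1926 / 48.0 = 40.13 mg/L
k = ln2 / t½ = 0.693147 / 37.6 = 0.01843 h⁻¹
C = C₀ · e^(−k·t) = 40.13 × e^(−0.01843 × 154)
  = 40.13 × 0.05853 = 2.349 mg/L
(2.349 mg/L = 2.349 mcg/mL)

2.35 mcg/mL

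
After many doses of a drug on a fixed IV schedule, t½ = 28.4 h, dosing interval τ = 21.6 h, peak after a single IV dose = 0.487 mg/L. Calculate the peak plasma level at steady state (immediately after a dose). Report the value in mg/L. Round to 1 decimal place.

k = ln2 / t½ = 0.693147 / 28.4 = 0.02441 h⁻¹
e^(−kτ) = e^(−0.02441 × 21.6) = 0.5902
Accumulation ratio R = 1 / (1 − e^(−kτ)) = 1 / (1 − 0.5902) = 2.440
Steady-state peak = C₀ × R = 0.487 × 2.440 = 1.188 mg/L

1.2 mg/L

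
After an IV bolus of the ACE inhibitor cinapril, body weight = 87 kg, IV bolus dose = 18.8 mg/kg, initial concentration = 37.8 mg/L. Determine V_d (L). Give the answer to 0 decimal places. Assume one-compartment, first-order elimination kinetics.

43 L

Dose = 18.8 × 87 = 1636 mg
Vd = Dose / C₀ = 1636 / 37.8 = 43.28 L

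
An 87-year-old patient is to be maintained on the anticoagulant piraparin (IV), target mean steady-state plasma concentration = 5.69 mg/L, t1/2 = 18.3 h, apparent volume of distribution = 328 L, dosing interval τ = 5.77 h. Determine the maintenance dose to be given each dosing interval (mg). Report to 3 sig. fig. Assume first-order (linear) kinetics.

408 mg

k = ln2 / t½ = 0.693147 / 18.3 = 0.03788 h⁻¹
CL = k × Vd = 0.03788 × 328 = 12.42 L/h
At steady state, Dose/τ = Css × CL.
Dose = Css × CL × τ = 5.69 × 12.42 × 5.77 = 407.8 mg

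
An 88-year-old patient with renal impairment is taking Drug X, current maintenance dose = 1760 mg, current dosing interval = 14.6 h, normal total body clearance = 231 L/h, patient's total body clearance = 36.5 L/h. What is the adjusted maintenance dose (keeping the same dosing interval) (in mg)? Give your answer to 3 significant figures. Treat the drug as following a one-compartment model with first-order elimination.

To keep the same average steady-state level, dosing rate must scale with clearance.
CL ratio = 36.5 / 231 = 0.1580
New dose (same interval) = 1760 × 0.1580 = 278.1 mg

278 mg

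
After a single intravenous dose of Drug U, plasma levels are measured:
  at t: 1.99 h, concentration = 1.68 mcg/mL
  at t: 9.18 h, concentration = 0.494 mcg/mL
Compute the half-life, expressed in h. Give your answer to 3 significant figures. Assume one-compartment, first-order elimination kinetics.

4.07 h

k = ln(C₁/C₂) / (t₂ − t₁) = ln(1.68/0.494) / (9.18 − 1.99)
  = 1.224 / 7.190 = 0.1702 h⁻¹
t½ = ln2 / k = 0.693147 / 0.1702 = 4.073 h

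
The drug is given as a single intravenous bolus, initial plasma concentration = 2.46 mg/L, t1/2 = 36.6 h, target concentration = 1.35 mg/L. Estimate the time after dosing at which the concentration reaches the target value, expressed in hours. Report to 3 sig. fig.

k = ln2 / t½ = 0.693147 / 36.6 = 0.01894 h⁻¹
t = ln(C₀ / C) / k = ln(2.460 / 1.35) / 0.01894
  = ln(1.822) / 0.01894 = 0.5999 / 0.01894 = 31.67 h

31.7 h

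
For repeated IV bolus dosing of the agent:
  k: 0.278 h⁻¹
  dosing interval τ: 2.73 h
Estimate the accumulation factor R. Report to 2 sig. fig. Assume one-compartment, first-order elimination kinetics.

1.9

e^(−kτ) = e^(−0.2780 × 2.73) = 0.4682
Accumulation ratio R = 1 / (1 − e^(−kτ)) = 1 / (1 − 0.4682) = 1.880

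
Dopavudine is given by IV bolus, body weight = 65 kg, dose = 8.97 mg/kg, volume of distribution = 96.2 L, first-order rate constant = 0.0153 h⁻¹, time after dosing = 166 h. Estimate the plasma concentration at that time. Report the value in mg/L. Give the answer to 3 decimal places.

0.478 mg/L

Total dose = 8.97 × 65 = 583.1 mg
C₀ = Dose / Vd = 583.1 / 96.2 = 6.061 mg/L
C = C₀ · e^(−k·t) = 6.061 × e^(−0.01530 × 166)
  = 6.061 × 0.07888 = 0.4781 mg/L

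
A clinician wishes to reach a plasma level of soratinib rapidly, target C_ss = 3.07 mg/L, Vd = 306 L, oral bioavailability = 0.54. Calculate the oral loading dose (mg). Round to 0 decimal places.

LD = Css × Vd / F = 3.07 × 306 / 0.54 = 1740 mg

1740 mg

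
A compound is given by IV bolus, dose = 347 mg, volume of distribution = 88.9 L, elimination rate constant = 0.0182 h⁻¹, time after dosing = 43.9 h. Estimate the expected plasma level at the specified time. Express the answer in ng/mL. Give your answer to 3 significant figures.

1760 ng/mL

C₀ = Dose / Vd = 347.0 / 88.9 = 3.903 mg/L
C = C₀ · e^(−k·t) = 3.903 × e^(−0.01820 × 43.9)
  = 3.903 × 0.4498 = 1.756 mg/L
Convert: 1.756 mg/L × 1000 = 1756 ng/mL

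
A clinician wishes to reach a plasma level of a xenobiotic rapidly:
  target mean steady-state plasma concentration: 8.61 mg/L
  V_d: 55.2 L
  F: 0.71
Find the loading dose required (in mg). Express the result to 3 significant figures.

669 mg

LD = Css × Vd / F = 8.61 × 55.2 / 0.71 = 669.4 mg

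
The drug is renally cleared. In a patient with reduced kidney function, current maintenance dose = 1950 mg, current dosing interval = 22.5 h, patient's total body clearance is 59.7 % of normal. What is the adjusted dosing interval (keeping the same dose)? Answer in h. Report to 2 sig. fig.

To keep the same average steady-state level, dosing rate must scale with clearance.
CL ratio = 59.7 / 100 = 0.5970
New interval (same dose) = 22.5 / 0.5970 = 37.69 h

38 h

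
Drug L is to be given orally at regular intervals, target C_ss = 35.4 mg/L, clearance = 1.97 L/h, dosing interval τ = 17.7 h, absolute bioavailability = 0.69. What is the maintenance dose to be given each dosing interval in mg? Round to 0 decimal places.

1789 mg

At steady state, F × (Dose/τ) = Css × CL.
Dose = Css × CL × τ / F = 35.4 × 1.970 × 17.7 / 0.69 = 1789 mg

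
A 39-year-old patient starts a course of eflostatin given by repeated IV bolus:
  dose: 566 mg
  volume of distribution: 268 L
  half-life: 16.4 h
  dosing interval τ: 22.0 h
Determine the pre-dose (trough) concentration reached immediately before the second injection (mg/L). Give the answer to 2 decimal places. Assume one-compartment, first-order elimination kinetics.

0.83 mg/L

C₀ per dose = Dose / Vd = 566 / 268 = 2.112 mg/L
k = ln2 / t½ = 0.693147 / 16.4 = 0.04227 h⁻¹
Fraction remaining after one interval: r = e^(−kτ) = e^(−0.04227 × 22.0) = 0.3946
Before dose 2, 1 dose has been given (aged 1τ).
C_trough = C₀ × r = 2.112 × 0.3946 = 0.8334 mg/L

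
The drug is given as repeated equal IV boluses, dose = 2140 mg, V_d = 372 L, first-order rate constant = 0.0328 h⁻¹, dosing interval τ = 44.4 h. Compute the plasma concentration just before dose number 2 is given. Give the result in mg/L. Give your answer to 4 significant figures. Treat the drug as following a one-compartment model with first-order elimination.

1.341 mg/L

C₀ per dose = Dose / Vd = 2140 / 372 = 5.753 mg/L
Fraction remaining after one interval: r = e^(−kτ) = e^(−0.03280 × 44.4) = 0.2331
Before dose 2, 1 dose has been given (aged 1τ).
C_trough = C₀ × r = 5.753 × 0.2331 = 1.341 mg/L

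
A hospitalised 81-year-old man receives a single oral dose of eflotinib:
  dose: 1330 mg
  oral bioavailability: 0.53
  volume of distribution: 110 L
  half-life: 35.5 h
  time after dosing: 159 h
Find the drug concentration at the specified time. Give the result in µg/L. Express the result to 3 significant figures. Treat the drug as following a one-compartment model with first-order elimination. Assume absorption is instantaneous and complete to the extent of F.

287 µg/L

Amount reaching circulation = F × Dose = 0.53 × 1330 = 704.9 mg
C₀ = F·Dose / Vd = 704.9 / 110 = 6.408 mg/L
k = ln2 / t½ = 0.693147 / 35.5 = 0.01953 h⁻¹
C = C₀ · e^(−k·t) = 6.408 × e^(−0.01953 × 159)
  = 6.408 × 0.04481 = 0.2871 mg/L
Convert: 0.2871 mg/L × 1000 = 287.1 µg/L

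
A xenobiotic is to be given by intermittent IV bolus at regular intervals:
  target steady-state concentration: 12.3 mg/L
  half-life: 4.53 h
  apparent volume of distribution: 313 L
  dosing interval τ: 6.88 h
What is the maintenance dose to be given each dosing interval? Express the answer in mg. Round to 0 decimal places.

k = ln2 / t½ = 0.693147 / 4.53 = 0.1530 h⁻¹
CL = k × Vd = 0.1530 × 313 = 47.89 L/h
At steady state, Dose/τ = Css × CL.
Dose = Css × CL × τ = 12.3 × 47.89 × 6.88 = 4053 mg

4053 mg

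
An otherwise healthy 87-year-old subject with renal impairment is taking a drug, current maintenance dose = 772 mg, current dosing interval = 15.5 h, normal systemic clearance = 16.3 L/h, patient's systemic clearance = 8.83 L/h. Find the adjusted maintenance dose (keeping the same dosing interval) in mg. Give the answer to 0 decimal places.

418 mg

To keep the same average steady-state level, dosing rate must scale with clearance.
CL ratio = 8.83 / 16.3 = 0.5417
New dose (same interval) = 772 × 0.5417 = 418.2 mg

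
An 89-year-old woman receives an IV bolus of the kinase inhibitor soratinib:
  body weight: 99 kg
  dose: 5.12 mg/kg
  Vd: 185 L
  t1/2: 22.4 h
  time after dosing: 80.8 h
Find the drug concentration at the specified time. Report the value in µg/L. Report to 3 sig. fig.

225 µg/L

Total dose = 5.12 × 99 = 506.9 mg
C₀ = Dose / Vd = 506.9 / 185 = 2.740 mg/L
k = ln2 / t½ = 0.693147 / 22.4 = 0.03094 h⁻¹
C = C₀ · e^(−k·t) = 2.740 × e^(−0.03094 × 80.8)
  = 2.740 × 0.08209 = 0.2249 mg/L
Convert: 0.2249 mg/L × 1000 = 224.9 µg/L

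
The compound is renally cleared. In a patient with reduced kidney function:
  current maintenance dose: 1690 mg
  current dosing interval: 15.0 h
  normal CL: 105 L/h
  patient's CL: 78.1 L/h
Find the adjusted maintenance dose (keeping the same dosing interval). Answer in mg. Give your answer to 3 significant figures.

To keep the same average steady-state level, dosing rate must scale with clearance.
CL ratio = 78.1 / 105 = 0.7438
New dose (same interval) = 1690 × 0.7438 = 1257 mg

1260 mg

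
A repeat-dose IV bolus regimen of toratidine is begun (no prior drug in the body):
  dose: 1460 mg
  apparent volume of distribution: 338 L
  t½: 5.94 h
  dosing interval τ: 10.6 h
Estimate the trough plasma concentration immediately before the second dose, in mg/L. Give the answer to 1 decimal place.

1.3 mg/L

C₀ per dose = Dose / Vd = 1460 / 338 = 4.320 mg/L
k = ln2 / t½ = 0.693147 / 5.94 = 0.1167 h⁻¹
Fraction remaining after one interval: r = e^(−kτ) = e^(−0.1167 × 10.6) = 0.2902
Before dose 2, 1 dose has been given (aged 1τ).
C_trough = C₀ × r = 4.320 × 0.2902 = 1.254 mg/L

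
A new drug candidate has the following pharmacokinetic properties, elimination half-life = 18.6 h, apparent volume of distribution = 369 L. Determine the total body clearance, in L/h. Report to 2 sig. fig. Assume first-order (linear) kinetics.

14 L/h

k = ln2 / t½ = 0.693147 / 18.6 = 0.03727 h⁻¹
CL = k × Vd = 0.03727 × 369 = 13.75 L/h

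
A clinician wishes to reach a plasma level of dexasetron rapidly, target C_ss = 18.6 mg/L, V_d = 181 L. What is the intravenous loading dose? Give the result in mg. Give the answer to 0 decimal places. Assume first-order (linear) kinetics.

3367 mg

LD = Css × Vd = 18.6 × 181 = 3367 mg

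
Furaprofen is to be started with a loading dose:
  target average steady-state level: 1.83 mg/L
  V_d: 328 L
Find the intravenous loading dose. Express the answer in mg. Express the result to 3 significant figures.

600 mg

LD = Css × Vd = 1.83 × 328 = 600.2 mg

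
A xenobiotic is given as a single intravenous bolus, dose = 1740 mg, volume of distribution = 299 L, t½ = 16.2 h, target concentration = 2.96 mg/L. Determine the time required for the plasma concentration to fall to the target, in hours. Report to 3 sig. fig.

15.8 h

C₀ = Dose / Vd = 1740 / 299 = 5.819 mg/L
k = ln2 / t½ = 0.693147 / 16.2 = 0.04279 h⁻¹
t = ln(C₀ / C) / k = ln(5.819 / 2.96) / 0.04279
  = ln(1.966) / 0.04279 = 0.6760 / 0.04279 = 15.80 h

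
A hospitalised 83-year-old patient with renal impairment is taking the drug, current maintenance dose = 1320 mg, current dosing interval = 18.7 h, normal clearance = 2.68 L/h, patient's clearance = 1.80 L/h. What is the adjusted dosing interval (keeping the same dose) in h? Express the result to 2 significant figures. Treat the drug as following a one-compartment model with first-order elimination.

To keep the same average steady-state level, dosing rate must scale with clearance.
CL ratio = 1.80 / 2.68 = 0.6716
New interval (same dose) = 18.7 / 0.6716 = 27.84 h

28 h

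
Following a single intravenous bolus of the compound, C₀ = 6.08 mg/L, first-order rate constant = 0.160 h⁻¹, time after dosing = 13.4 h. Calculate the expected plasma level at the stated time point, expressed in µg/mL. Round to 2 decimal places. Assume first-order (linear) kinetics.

C = C₀ · e^(−k·t) = 6.080 × e^(−0.1600 × 13.4)
  = 6.080 × 0.1172 = 0.7126 mg/L
(0.7126 mg/L = 0.7126 µg/mL)

0.71 µg/mL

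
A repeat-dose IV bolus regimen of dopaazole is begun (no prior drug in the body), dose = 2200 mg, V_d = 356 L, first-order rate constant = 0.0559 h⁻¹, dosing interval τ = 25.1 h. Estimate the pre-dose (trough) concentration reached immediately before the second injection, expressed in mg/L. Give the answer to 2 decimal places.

C₀ per dose = Dose / Vd = 2200 / 356 = 6.180 mg/L
Fraction remaining after one interval: r = e^(−kτ) = e^(−0.05590 × 25.1) = 0.2458
Before dose 2, 1 dose has been given (aged 1τ).
C_trough = C₀ × r = 6.180 × 0.2458 = 1.519 mg/L

1.52 mg/L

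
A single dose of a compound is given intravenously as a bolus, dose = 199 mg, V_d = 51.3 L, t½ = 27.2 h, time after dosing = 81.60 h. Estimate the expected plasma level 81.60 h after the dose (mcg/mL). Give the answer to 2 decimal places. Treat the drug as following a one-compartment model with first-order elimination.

0.48 mcg/mL

C₀ = Dose / Vd = 199.0 / 51.3 = 3.879 mg/L
k = ln2 / t½ = 0.693147 / 27.2 = 0.02548 h⁻¹
t / t½ = 81.60 / 27.2 = 3 half-lives
C = C₀ × (1/2)^3 = 3.879 × 0.1250 = 0.4849 mg/L
(0.4849 mg/L = 0.4849 mcg/mL)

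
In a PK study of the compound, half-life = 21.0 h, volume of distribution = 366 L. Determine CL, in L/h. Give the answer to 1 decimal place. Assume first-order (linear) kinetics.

k = ln2 / t½ = 0.693147 / 21.0 = 0.03301 h⁻¹
CL = k × Vd = 0.03301 × 366 = 12.08 L/h

12.1 L/h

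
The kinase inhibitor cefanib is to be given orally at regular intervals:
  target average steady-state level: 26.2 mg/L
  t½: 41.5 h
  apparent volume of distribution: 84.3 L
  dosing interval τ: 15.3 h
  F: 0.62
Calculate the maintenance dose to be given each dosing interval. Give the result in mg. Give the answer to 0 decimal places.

910 mg

k = ln2 / t½ = 0.693147 / 41.5 = 0.01670 h⁻¹
CL = k × Vd = 0.01670 × 84.3 = 1.408 L/h
At steady state, F × (Dose/τ) = Css × CL.
Dose = Css × CL × τ / F = 26.2 × 1.408 × 15.3 / 0.62 = 910.3 mg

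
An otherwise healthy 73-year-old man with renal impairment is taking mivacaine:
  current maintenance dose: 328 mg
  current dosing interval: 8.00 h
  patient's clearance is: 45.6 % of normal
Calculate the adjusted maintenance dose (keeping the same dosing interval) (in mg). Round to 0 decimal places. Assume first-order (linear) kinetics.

150 mg

To keep the same average steady-state level, dosing rate must scale with clearance.
CL ratio = 45.6 / 100 = 0.4560
New dose (same interval) = 328 × 0.4560 = 149.6 mg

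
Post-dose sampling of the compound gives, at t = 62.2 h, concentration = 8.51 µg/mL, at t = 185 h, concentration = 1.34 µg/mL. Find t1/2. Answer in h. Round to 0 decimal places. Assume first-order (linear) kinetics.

k = ln(C₁/C₂) / (t₂ − t₁) = ln(8.51/1.34) / (185 − 62.2)
  = 1.849 / 122.8 = 0.01506 h⁻¹
t½ = ln2 / k = 0.693147 / 0.01506 = 46.03 h

46 h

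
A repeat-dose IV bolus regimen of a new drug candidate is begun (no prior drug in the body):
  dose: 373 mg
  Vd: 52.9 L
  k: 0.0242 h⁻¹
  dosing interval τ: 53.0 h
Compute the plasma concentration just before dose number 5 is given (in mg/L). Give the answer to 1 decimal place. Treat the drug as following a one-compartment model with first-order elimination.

2.7 mg/L

C₀ per dose = Dose / Vd = 373 / 52.9 = 7.051 mg/L
Fraction remaining after one interval: r = e^(−kτ) = e^(−0.02420 × 53.0) = 0.2773
Before dose 5, 4 doses have been given (aged 1τ, 2τ, 3τ, 4τ).
C_trough = C₀ × (r + r² + … + r^4) = C₀ × r(1−r^4)/(1−r)
        = 7.051 × 0.2773 × (1 − 0.005913) / (1 − 0.2773) = 2.689 mg/L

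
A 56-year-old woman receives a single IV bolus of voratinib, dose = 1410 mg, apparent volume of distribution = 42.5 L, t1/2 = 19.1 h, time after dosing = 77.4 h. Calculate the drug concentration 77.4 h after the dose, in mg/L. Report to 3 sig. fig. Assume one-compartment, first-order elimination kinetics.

2.00 mg/L

C₀ = Dose / Vd = 1410 / 42.5 = 33.18 mg/L
k = ln2 / t½ = 0.693147 / 19.1 = 0.03629 h⁻¹
C = C₀ · e^(−k·t) = 33.18 × e^(−0.03629 × 77.4)
  = 33.18 × 0.06027 = 2.000 mg/L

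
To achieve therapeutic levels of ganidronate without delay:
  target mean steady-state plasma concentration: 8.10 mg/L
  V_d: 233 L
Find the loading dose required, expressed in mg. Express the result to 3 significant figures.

1890 mg

LD = Css × Vd = 8.10 × 233 = 1887 mg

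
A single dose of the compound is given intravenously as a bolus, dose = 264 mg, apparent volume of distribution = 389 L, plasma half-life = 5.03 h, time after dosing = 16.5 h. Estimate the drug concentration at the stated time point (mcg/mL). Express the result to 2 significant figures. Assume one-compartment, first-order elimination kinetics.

C₀ = Dose / Vd = 264.0 / 389 = 0.6787 mg/L
k = ln2 / t½ = 0.693147 / 5.03 = 0.1378 h⁻¹
C = C₀ · e^(−k·t) = 0.6787 × e^(−0.1378 × 16.5)
  = 0.6787 × 0.1029 = 0.06984 mg/L
(0.06984 mg/L = 0.06984 mcg/mL)

0.070 mcg/mL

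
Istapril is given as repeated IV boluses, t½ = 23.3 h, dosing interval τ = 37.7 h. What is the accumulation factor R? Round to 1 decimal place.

k = ln2 / t½ = 0.693147 / 23.3 = 0.02975 h⁻¹
e^(−kτ) = e^(−0.02975 × 37.7) = 0.3258
Accumulation ratio R = 1 / (1 − e^(−kτ)) = 1 / (1 − 0.3258) = 1.483

1.5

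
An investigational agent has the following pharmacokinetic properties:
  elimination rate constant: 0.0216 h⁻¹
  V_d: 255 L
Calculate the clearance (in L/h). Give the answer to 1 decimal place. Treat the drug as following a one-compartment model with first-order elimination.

CL = k × Vd = 0.0216 × 255 = 5.508 L/h

5.5 L/h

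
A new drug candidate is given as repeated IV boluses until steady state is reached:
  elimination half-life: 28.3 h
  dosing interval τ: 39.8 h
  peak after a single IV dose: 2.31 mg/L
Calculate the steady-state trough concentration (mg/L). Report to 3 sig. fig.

1.40 mg/L

k = ln2 / t½ = 0.693147 / 28.3 = 0.02449 h⁻¹
e^(−kτ) = e^(−0.02449 × 39.8) = 0.3773
Accumulation ratio R = 1 / (1 − e^(−kτ)) = 1 / (1 − 0.3773) = 1.606
Steady-state trough = C₀ × R × e^(−kτ) = 2.31 × 1.606 × 0.3773 = 1.400 mg/L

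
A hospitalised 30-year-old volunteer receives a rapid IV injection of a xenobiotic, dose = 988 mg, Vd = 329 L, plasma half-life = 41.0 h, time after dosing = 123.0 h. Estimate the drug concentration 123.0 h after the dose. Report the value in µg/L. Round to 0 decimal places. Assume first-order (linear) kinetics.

375 µg/L

C₀ = Dose / Vd = 988.0 / 329 = 3.003 mg/L
k = ln2 / t½ = 0.693147 / 41.0 = 0.01691 h⁻¹
t / t½ = 123.0 / 41.0 = 3 half-lives
C = C₀ × (1/2)^3 = 3.003 × 0.1250 = 0.3754 mg/L
Convert: 0.3754 mg/L × 1000 = 375.4 µg/L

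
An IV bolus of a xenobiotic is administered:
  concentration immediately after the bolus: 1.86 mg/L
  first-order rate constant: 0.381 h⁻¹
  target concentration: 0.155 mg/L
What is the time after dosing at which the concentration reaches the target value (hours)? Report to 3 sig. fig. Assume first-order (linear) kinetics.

6.52 h

t = ln(C₀ / C) / k = ln(1.860 / 0.155) / 0.3810
  = ln(12.00) / 0.3810 = 2.485 / 0.3810 = 6.522 h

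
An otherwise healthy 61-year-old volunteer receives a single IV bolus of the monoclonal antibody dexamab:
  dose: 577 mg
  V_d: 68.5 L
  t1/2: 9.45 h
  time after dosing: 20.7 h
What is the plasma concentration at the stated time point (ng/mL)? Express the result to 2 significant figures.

C₀ = Dose / Vd = 577.0 / 68.5 = 8.423 mg/L
k = ln2 / t½ = 0.693147 / 9.45 = 0.07335 h⁻¹
C = C₀ · e^(−k·t) = 8.423 × e^(−0.07335 × 20.7)
  = 8.423 × 0.2191 = 1.845 mg/L
Convert: 1.845 mg/L × 1000 = 1845 ng/mL

1800 ng/mL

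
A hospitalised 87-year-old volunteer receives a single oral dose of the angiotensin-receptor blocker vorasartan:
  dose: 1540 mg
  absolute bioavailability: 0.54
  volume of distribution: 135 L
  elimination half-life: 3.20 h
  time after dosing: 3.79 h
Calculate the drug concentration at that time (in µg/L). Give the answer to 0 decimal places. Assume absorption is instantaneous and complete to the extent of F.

Amount reaching circulation = F × Dose = 0.54 × 1540 = 831.6 mg
C₀ = F·Dose / Vd = 831.6 / 135 = 6.160 mg/L
k = ln2 / t½ = 0.693147 / 3.20 = 0.2166 h⁻¹
C = C₀ · e^(−k·t) = 6.160 × e^(−0.2166 × 3.79)
  = 6.160 × 0.4400 = 2.710 mg/L
Convert: 2.710 mg/L × 1000 = 2710 µg/L

2710 µg/L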